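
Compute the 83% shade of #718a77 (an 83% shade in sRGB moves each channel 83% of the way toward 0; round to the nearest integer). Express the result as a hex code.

#718a77 is rgb(113, 138, 119).
An 83% shade moves each channel 83% toward 0:
  R: 113 + 0.83×(0−113) = 113 − 93.79 = 19.21 → 19
  G: 138 + 0.83×(0−138) = 138 − 114.54 = 23.46 → 23
  B: 119 − 98.77 = 20.23 → 20
rgb(19, 23, 20) = #131714.

#131714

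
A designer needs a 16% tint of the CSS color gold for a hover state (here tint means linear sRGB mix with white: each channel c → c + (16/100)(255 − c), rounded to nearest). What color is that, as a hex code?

#ffdd29

CSS gold is rgb(255, 215, 0).
A 16% tint moves each channel 16% toward 255:
  R: 255 + 0 = 255 → 255
  G: 215 + 0.16×(255−215) = 215 + 6.4 = 221.4 → 221
  B: 0 + 0.16×(255−0) = 0 + 40.8 = 40.8 → 41
rgb(255, 221, 41) = #ffdd29.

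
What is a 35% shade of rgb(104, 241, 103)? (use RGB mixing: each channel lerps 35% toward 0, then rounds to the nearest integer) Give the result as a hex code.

Per channel, c → c + 0.35(0 − c):
  R: 104 + 0.35×(0−104) = 104 − 36.4 = 67.6 → 68
  G: 241 − 84.35 = 156.65 → 157
  B: 103 + 0.35×(0−103) = 103 − 36.05 = 66.95 → 67
rgb(68, 157, 67) = #449d43.

#449d43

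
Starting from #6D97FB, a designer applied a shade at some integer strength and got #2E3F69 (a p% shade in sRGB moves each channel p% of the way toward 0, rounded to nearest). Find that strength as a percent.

#6D97FB is rgb(109, 151, 251); #2E3F69 is rgb(46, 63, 105).
On the B channel (widest range): 105 ≈ 251 + (p/100)(0 − 251), so p ≈ 100×(105 − 251)/(0 − 251) = -14600/-251 = 58.17.
p = 58 reproduces all three channels after rounding.

58%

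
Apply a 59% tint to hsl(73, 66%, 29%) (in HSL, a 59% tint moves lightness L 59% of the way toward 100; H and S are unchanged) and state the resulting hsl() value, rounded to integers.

hsl(73, 66%, 71%)

L moves 59% from 29 toward 100: 29 + 41.89 = 70.89 → 71.
H and S are unchanged.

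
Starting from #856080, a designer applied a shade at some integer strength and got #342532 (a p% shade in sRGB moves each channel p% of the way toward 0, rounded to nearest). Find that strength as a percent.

61%

#856080 is rgb(133, 96, 128); #342532 is rgb(52, 37, 50).
On the R channel (widest range): 52 ≈ 133 + (p/100)(0 − 133), so p ≈ 100×(52 − 133)/(0 − 133) = -8100/-133 = 60.90.
p = 61 reproduces all three channels after rounding.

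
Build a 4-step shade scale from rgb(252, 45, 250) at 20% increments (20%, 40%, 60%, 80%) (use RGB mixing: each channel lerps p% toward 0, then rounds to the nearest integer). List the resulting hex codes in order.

20%: (252 − 50.4 = 201.6→202, 45 − 9 = 36→36, 250 − 50 = 200→200) → #CA24C8
40%: (252 − 100.8 = 151.2→151, 45 − 18 = 27→27, 250 − 100 = 150→150) → #971B96
60%: (252 − 151.2 = 100.8→101, 45 − 27 = 18→18, 250 − 150 = 100→100) → #651264
80%: (252 − 201.6 = 50.4→50, 45 − 36 = 9→9, 250 − 200 = 50→50) → #320932

#CA24C8, #971B96, #651264, #320932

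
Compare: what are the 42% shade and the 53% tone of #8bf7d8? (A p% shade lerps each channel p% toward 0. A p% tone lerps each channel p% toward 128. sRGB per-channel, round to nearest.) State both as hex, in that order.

#518f7d, #85b8a9

#8bf7d8 is rgb(139, 247, 216).
42% shade:
  R: 139 + 0.42×(0−139) = 139 − 58.38 = 80.62 → 81
  G: 247 + 0.42×(0−247) = 247 − 103.74 = 143.26 → 143
  B: 216 + 0.42×(0−216) = 216 − 90.72 = 125.28 → 125
  → #518f7d
53% tone:
  R: 139 − 5.83 = 133.17 → 133
  G: 247 + 0.53×(128−247) = 247 − 63.07 = 183.93 → 184
  B: 216 + 0.53×(128−216) = 216 − 46.64 = 169.36 → 169
  → #85b8a9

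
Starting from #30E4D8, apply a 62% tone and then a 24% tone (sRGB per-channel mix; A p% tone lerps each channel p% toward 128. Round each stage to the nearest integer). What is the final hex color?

#699D99

#30E4D8 is rgb(48, 228, 216).
A 62% tone moves each channel 62% toward 128:
  R: 48 + 49.6 = 97.6 → 98
  G: 228 − 62 = 166 → 166
  B: 216 + 0.62×(128−216) = 216 − 54.56 = 161.44 → 161
After the tone: rgb(98, 166, 161) = #62A6A1.
Per channel, c → c + 0.24(128 − c):
  R: 98 + 0.24×(128−98) = 98 + 7.2 = 105.2 → 105
  G: 166 + 0.24×(128−166) = 166 − 9.12 = 156.88 → 157
  B: 161 + 0.24×(128−161) = 161 − 7.92 = 153.08 → 153
rgb(105, 157, 153) = #699D99.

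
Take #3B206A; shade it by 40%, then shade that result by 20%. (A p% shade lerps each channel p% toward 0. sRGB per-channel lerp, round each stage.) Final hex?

#1C0F33

#3B206A is rgb(59, 32, 106).
Per channel, c → c + 0.4(0 − c):
  R: 59 + 0.4×(0−59) = 59 − 23.6 = 35.4 → 35
  G: 32 + 0.4×(0−32) = 32 − 12.8 = 19.2 → 19
  B: 106 + 0.4×(0−106) = 106 − 42.4 = 63.6 → 64
After the shade: rgb(35, 19, 64) = #231340.
A 20% shade moves each channel 20% toward 0:
  R: 35 + 0.2×(0−35) = 35 − 7 = 28 → 28
  G: 19 + 0.2×(0−19) = 19 − 3.8 = 15.2 → 15
  B: 64 + 0.2×(0−64) = 64 − 12.8 = 51.2 → 51
rgb(28, 15, 51) = #1C0F33.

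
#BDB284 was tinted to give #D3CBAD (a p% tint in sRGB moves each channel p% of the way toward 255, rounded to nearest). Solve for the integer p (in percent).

33%

#BDB284 is rgb(189, 178, 132); #D3CBAD is rgb(211, 203, 173).
On the B channel (widest range): 173 ≈ 132 + (p/100)(255 − 132), so p ≈ 100×(173 − 132)/(255 − 132) = 4100/123 = 33.33.
p = 33 reproduces all three channels after rounding.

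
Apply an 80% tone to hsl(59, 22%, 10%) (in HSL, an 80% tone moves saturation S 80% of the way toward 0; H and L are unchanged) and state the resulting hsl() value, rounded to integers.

hsl(59, 4%, 10%)

S moves 80% from 22 toward 0: 22 − 17.6 = 4.4 → 4.
H and L are unchanged.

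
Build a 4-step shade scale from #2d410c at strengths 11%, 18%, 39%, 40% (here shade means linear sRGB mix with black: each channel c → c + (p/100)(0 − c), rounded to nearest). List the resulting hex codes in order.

#2d410c is rgb(45, 65, 12).
11%: (45 − 4.95 = 40.05→40, 65 − 7.15 = 57.85→58, 12 − 1.32 = 10.68→11) → #283a0b
18%: (45 − 8.1 = 36.9→37, 65 − 11.7 = 53.3→53, 12 − 2.16 = 9.84→10) → #25350a
39%: (45 − 17.55 = 27.45→27, 65 − 25.35 = 39.65→40, 12 − 4.68 = 7.32→7) → #1b2807
40%: (45 − 18 = 27→27, 65 − 26 = 39→39, 12 − 4.8 = 7.2→7) → #1b2707

#283a0b, #25350a, #1b2807, #1b2707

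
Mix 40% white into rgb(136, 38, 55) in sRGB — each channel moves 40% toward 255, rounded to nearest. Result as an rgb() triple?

rgb(184, 125, 135)

A 40% tint moves each channel 40% toward 255:
  R: 136 + 47.6 = 183.6 → 184
  G: 38 + 0.4×(255−38) = 38 + 86.8 = 124.8 → 125
  B: 55 + 0.4×(255−55) = 55 + 80 = 135 → 135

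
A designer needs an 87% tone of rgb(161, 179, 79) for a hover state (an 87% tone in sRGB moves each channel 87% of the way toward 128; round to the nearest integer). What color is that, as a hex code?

Per channel, c → c + 0.87(128 − c):
  R: 161 − 28.71 = 132.29 → 132
  G: 179 + 0.87×(128−179) = 179 − 44.37 = 134.63 → 135
  B: 79 + 0.87×(128−79) = 79 + 42.63 = 121.63 → 122
rgb(132, 135, 122) = #84877a.

#84877a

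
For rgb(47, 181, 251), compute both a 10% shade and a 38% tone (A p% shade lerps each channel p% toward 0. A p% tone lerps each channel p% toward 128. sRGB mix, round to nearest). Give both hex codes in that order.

#2AA3E2, #4EA1CC

10% shade:
  R: 47 + 0.1×(0−47) = 47 − 4.7 = 42.3 → 42
  G: 181 + 0.1×(0−181) = 181 − 18.1 = 162.9 → 163
  B: 251 − 25.1 = 225.9 → 226
  → #2AA3E2
38% tone:
  R: 47 + 30.78 = 77.78 → 78
  G: 181 − 20.14 = 160.86 → 161
  B: 251 + 0.38×(128−251) = 251 − 46.74 = 204.26 → 204
  → #4EA1CC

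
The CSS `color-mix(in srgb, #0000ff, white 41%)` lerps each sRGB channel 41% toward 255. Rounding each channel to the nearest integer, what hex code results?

#0000ff is rgb(0, 0, 255).
Lerp each channel 41% toward 255:
  R: 0 + 104.55 = 104.55 → 105
  G: 0 + 104.55 = 104.55 → 105
  B: 255 + 0 = 255 → 255
rgb(105, 105, 255) = #6969ff.

#6969ff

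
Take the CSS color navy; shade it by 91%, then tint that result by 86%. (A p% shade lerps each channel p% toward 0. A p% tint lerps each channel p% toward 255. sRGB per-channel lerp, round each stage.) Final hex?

#DBDBDD

CSS navy is rgb(0, 0, 128).
Lerp each channel 91% toward 0:
  R: 0 + 0.91×(0−0) = 0 + 0 = 0 → 0
  G: 0 + 0 = 0 → 0
  B: 128 − 116.48 = 11.52 → 12
After the shade: rgb(0, 0, 12) = #00000C.
Lerp each channel 86% toward 255:
  R: 0 + 0.86×(255−0) = 0 + 219.3 = 219.3 → 219
  G: 0 + 219.3 = 219.3 → 219
  B: 12 + 0.86×(255−12) = 12 + 208.98 = 220.98 → 221
rgb(219, 219, 221) = #DBDBDD.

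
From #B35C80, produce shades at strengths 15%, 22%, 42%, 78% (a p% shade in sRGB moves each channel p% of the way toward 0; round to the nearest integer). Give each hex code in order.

#B35C80 is rgb(179, 92, 128).
15%: (179 − 26.85 = 152.15→152, 92 − 13.8 = 78.2→78, 128 − 19.2 = 108.8→109) → #984E6D
22%: (179 − 39.38 = 139.62→140, 92 − 20.24 = 71.76→72, 128 − 28.16 = 99.84→100) → #8C4864
42%: (179 − 75.18 = 103.82→104, 92 − 38.64 = 53.36→53, 128 − 53.76 = 74.24→74) → #68354A
78%: (179 − 139.62 = 39.38→39, 92 − 71.76 = 20.24→20, 128 − 99.84 = 28.16→28) → #27141C

#984E6D, #8C4864, #68354A, #27141C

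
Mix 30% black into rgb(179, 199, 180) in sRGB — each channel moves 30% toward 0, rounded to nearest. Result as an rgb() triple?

Per channel, c → c + 0.3(0 − c):
  R: 179 + 0.3×(0−179) = 179 − 53.7 = 125.3 → 125
  G: 199 + 0.3×(0−199) = 199 − 59.7 = 139.3 → 139
  B: 180 − 54 = 126 → 126

rgb(125, 139, 126)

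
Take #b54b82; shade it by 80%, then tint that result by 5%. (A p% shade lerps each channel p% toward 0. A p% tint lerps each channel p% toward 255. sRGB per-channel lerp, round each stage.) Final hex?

#b54b82 is rgb(181, 75, 130).
Per channel, c → c + 0.8(0 − c):
  R: 181 + 0.8×(0−181) = 181 − 144.8 = 36.2 → 36
  G: 75 + 0.8×(0−75) = 75 − 60 = 15 → 15
  B: 130 − 104 = 26 → 26
After the shade: rgb(36, 15, 26) = #240f1a.
Per channel, c → c + 0.05(255 − c):
  R: 36 + 10.95 = 46.95 → 47
  G: 15 + 12 = 27 → 27
  B: 26 + 11.45 = 37.45 → 37
rgb(47, 27, 37) = #2f1b25.

#2f1b25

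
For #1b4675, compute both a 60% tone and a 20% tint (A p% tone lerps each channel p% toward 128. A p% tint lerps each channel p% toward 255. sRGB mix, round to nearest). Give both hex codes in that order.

#58697c, #496b91

#1b4675 is rgb(27, 70, 117).
60% tone:
  R: 27 + 60.6 = 87.6 → 88
  G: 70 + 34.8 = 104.8 → 105
  B: 117 + 0.6×(128−117) = 117 + 6.6 = 123.6 → 124
  → #58697c
20% tint:
  R: 27 + 0.2×(255−27) = 27 + 45.6 = 72.6 → 73
  G: 70 + 0.2×(255−70) = 70 + 37 = 107 → 107
  B: 117 + 0.2×(255−117) = 117 + 27.6 = 144.6 → 145
  → #496b91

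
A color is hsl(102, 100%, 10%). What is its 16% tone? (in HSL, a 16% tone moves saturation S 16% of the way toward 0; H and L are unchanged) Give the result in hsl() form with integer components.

S moves 16% from 100 toward 0: 100 − 16 = 84 → 84.
H and L are unchanged.

hsl(102, 84%, 10%)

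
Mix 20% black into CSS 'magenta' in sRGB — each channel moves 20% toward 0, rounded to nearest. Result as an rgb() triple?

rgb(204, 0, 204)

CSS magenta is rgb(255, 0, 255).
Per channel, c → c + 0.2(0 − c):
  R: 255 − 51 = 204 → 204
  G: 0 + 0 = 0 → 0
  B: 255 + 0.2×(0−255) = 255 − 51 = 204 → 204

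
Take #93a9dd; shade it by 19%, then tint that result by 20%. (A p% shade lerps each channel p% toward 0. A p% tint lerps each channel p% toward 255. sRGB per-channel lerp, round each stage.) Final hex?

#92a1c2

#93a9dd is rgb(147, 169, 221).
A 19% shade moves each channel 19% toward 0:
  R: 147 − 27.93 = 119.07 → 119
  G: 169 + 0.19×(0−169) = 169 − 32.11 = 136.89 → 137
  B: 221 − 41.99 = 179.01 → 179
After the shade: rgb(119, 137, 179) = #7789b3.
Per channel, c → c + 0.2(255 − c):
  R: 119 + 0.2×(255−119) = 119 + 27.2 = 146.2 → 146
  G: 137 + 0.2×(255−137) = 137 + 23.6 = 160.6 → 161
  B: 179 + 0.2×(255−179) = 179 + 15.2 = 194.2 → 194
rgb(146, 161, 194) = #92a1c2.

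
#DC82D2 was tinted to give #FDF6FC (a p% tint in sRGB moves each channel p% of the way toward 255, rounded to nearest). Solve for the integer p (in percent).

#DC82D2 is rgb(220, 130, 210); #FDF6FC is rgb(253, 246, 252).
On the G channel (widest range): 246 ≈ 130 + (p/100)(255 − 130), so p ≈ 100×(246 − 130)/(255 − 130) = 11600/125 = 92.80.
p = 93 reproduces all three channels after rounding.

93%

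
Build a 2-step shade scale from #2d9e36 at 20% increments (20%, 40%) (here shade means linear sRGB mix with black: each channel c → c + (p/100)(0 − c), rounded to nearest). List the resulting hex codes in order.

#247e2b, #1b5f20

#2d9e36 is rgb(45, 158, 54).
20%: (45 − 9 = 36→36, 158 − 31.6 = 126.4→126, 54 − 10.8 = 43.2→43) → #247e2b
40%: (45 − 18 = 27→27, 158 − 63.2 = 94.8→95, 54 − 21.6 = 32.4→32) → #1b5f20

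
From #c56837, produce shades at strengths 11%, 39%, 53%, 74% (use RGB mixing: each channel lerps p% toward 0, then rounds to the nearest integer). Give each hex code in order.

#c56837 is rgb(197, 104, 55).
11%: (197 − 21.67 = 175.33→175, 104 − 11.44 = 92.56→93, 55 − 6.05 = 48.95→49) → #af5d31
39%: (197 − 76.83 = 120.17→120, 104 − 40.56 = 63.44→63, 55 − 21.45 = 33.55→34) → #783f22
53%: (197 − 104.41 = 92.59→93, 104 − 55.12 = 48.88→49, 55 − 29.15 = 25.85→26) → #5d311a
74%: (197 − 145.78 = 51.22→51, 104 − 76.96 = 27.04→27, 55 − 40.7 = 14.3→14) → #331b0e

#af5d31, #783f22, #5d311a, #331b0e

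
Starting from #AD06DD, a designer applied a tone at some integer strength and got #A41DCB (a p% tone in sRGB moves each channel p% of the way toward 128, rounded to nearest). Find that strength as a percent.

19%

#AD06DD is rgb(173, 6, 221); #A41DCB is rgb(164, 29, 203).
On the G channel (widest range): 29 ≈ 6 + (p/100)(128 − 6), so p ≈ 100×(29 − 6)/(128 − 6) = 2300/122 = 18.85.
p = 19 reproduces all three channels after rounding.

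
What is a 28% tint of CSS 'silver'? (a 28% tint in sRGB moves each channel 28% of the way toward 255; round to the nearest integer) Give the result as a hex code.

#D2D2D2

CSS silver is rgb(192, 192, 192).
Lerp each channel 28% toward 255:
  R: 192 + 0.28×(255−192) = 192 + 17.64 = 209.64 → 210
  G: 192 + 0.28×(255−192) = 192 + 17.64 = 209.64 → 210
  B: 192 + 17.64 = 209.64 → 210
rgb(210, 210, 210) = #D2D2D2.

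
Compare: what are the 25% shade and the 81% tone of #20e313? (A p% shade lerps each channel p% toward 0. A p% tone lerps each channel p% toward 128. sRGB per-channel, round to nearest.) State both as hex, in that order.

#18aa0e, #6e936b

#20e313 is rgb(32, 227, 19).
25% shade:
  R: 32 − 8 = 24 → 24
  G: 227 − 56.75 = 170.25 → 170
  B: 19 + 0.25×(0−19) = 19 − 4.75 = 14.25 → 14
  → #18aa0e
81% tone:
  R: 32 + 77.76 = 109.76 → 110
  G: 227 − 80.19 = 146.81 → 147
  B: 19 + 0.81×(128−19) = 19 + 88.29 = 107.29 → 107
  → #6e936b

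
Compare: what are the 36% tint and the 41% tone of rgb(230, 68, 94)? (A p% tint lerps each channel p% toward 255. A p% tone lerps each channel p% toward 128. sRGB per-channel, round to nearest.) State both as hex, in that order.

36% tint:
  R: 230 + 9 = 239 → 239
  G: 68 + 0.36×(255−68) = 68 + 67.32 = 135.32 → 135
  B: 94 + 0.36×(255−94) = 94 + 57.96 = 151.96 → 152
  → #EF8798
41% tone:
  R: 230 + 0.41×(128−230) = 230 − 41.82 = 188.18 → 188
  G: 68 + 0.41×(128−68) = 68 + 24.6 = 92.6 → 93
  B: 94 + 13.94 = 107.94 → 108
  → #BC5D6C

#EF8798, #BC5D6C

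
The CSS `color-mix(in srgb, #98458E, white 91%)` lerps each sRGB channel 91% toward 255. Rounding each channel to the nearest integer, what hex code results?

#F6EEF5

#98458E is rgb(152, 69, 142).
Lerp each channel 91% toward 255:
  R: 152 + 0.91×(255−152) = 152 + 93.73 = 245.73 → 246
  G: 69 + 0.91×(255−69) = 69 + 169.26 = 238.26 → 238
  B: 142 + 0.91×(255−142) = 142 + 102.83 = 244.83 → 245
rgb(246, 238, 245) = #F6EEF5.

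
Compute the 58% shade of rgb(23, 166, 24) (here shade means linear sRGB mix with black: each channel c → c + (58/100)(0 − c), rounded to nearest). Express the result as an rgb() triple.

rgb(10, 70, 10)

Lerp each channel 58% toward 0:
  R: 23 + 0.58×(0−23) = 23 − 13.34 = 9.66 → 10
  G: 166 + 0.58×(0−166) = 166 − 96.28 = 69.72 → 70
  B: 24 + 0.58×(0−24) = 24 − 13.92 = 10.08 → 10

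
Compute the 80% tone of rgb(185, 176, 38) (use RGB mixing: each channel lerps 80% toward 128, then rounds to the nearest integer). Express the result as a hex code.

#8B8A6E

An 80% tone moves each channel 80% toward 128:
  R: 185 − 45.6 = 139.4 → 139
  G: 176 + 0.8×(128−176) = 176 − 38.4 = 137.6 → 138
  B: 38 + 0.8×(128−38) = 38 + 72 = 110 → 110
rgb(139, 138, 110) = #8B8A6E.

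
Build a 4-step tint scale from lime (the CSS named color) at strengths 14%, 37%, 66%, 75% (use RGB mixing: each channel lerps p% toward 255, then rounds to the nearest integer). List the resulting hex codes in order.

#24ff24, #5eff5e, #a8ffa8, #bfffbf

CSS lime is rgb(0, 255, 0).
14%: (0 + 35.7 = 35.7→36, 255→255, 0 + 35.7 = 35.7→36) → #24ff24
37%: (0 + 94.35 = 94.35→94, 255→255, 0 + 94.35 = 94.35→94) → #5eff5e
66%: (0 + 168.3 = 168.3→168, 255→255, 0 + 168.3 = 168.3→168) → #a8ffa8
75%: (0 + 191.25 = 191.25→191, 255→255, 0 + 191.25 = 191.25→191) → #bfffbf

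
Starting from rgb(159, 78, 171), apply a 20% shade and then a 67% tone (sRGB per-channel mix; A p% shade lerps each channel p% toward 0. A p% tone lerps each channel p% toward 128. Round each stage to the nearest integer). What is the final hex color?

A 20% shade moves each channel 20% toward 0:
  R: 159 + 0.2×(0−159) = 159 − 31.8 = 127.2 → 127
  G: 78 − 15.6 = 62.4 → 62
  B: 171 − 34.2 = 136.8 → 137
After the shade: rgb(127, 62, 137) = #7f3e89.
A 67% tone moves each channel 67% toward 128:
  R: 127 + 0.67 = 127.67 → 128
  G: 62 + 0.67×(128−62) = 62 + 44.22 = 106.22 → 106
  B: 137 + 0.67×(128−137) = 137 − 6.03 = 130.97 → 131
rgb(128, 106, 131) = #806a83.

#806a83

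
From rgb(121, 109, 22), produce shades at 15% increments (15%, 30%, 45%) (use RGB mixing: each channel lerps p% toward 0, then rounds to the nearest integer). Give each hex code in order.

#675D13, #554C0F, #433C0C

15%: (121 − 18.15 = 102.85→103, 109 − 16.35 = 92.65→93, 22 − 3.3 = 18.7→19) → #675D13
30%: (121 − 36.3 = 84.7→85, 109 − 32.7 = 76.3→76, 22 − 6.6 = 15.4→15) → #554C0F
45%: (121 − 54.45 = 66.55→67, 109 − 49.05 = 59.95→60, 22 − 9.9 = 12.1→12) → #433C0C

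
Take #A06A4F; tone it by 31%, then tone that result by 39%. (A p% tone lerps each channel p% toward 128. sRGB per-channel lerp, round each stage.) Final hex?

#A06A4F is rgb(160, 106, 79).
A 31% tone moves each channel 31% toward 128:
  R: 160 + 0.31×(128−160) = 160 − 9.92 = 150.08 → 150
  G: 106 + 0.31×(128−106) = 106 + 6.82 = 112.82 → 113
  B: 79 + 0.31×(128−79) = 79 + 15.19 = 94.19 → 94
After the tone: rgb(150, 113, 94) = #96715E.
A 39% tone moves each channel 39% toward 128:
  R: 150 − 8.58 = 141.42 → 141
  G: 113 + 0.39×(128−113) = 113 + 5.85 = 118.85 → 119
  B: 94 + 13.26 = 107.26 → 107
rgb(141, 119, 107) = #8D776B.

#8D776B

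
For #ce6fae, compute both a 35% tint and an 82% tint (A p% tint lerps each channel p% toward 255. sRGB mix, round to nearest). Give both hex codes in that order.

#dfa1ca, #f6e5f0

#ce6fae is rgb(206, 111, 174).
35% tint:
  R: 206 + 0.35×(255−206) = 206 + 17.15 = 223.15 → 223
  G: 111 + 50.4 = 161.4 → 161
  B: 174 + 0.35×(255−174) = 174 + 28.35 = 202.35 → 202
  → #dfa1ca
82% tint:
  R: 206 + 0.82×(255−206) = 206 + 40.18 = 246.18 → 246
  G: 111 + 0.82×(255−111) = 111 + 118.08 = 229.08 → 229
  B: 174 + 66.42 = 240.42 → 240
  → #f6e5f0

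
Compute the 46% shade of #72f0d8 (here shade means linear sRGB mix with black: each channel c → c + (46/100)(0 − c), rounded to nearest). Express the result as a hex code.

#3e8275

#72f0d8 is rgb(114, 240, 216).
Per channel, c → c + 0.46(0 − c):
  R: 114 + 0.46×(0−114) = 114 − 52.44 = 61.56 → 62
  G: 240 + 0.46×(0−240) = 240 − 110.4 = 129.6 → 130
  B: 216 + 0.46×(0−216) = 216 − 99.36 = 116.64 → 117
rgb(62, 130, 117) = #3e8275.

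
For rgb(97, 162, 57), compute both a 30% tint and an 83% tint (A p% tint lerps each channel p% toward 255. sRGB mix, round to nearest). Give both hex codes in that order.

30% tint:
  R: 97 + 0.3×(255−97) = 97 + 47.4 = 144.4 → 144
  G: 162 + 0.3×(255−162) = 162 + 27.9 = 189.9 → 190
  B: 57 + 0.3×(255−57) = 57 + 59.4 = 116.4 → 116
  → #90BE74
83% tint:
  R: 97 + 0.83×(255−97) = 97 + 131.14 = 228.14 → 228
  G: 162 + 77.19 = 239.19 → 239
  B: 57 + 164.34 = 221.34 → 221
  → #E4EFDD

#90BE74, #E4EFDD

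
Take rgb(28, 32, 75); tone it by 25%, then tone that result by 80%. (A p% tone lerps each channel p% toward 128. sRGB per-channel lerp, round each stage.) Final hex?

Per channel, c → c + 0.25(128 − c):
  R: 28 + 0.25×(128−28) = 28 + 25 = 53 → 53
  G: 32 + 0.25×(128−32) = 32 + 24 = 56 → 56
  B: 75 + 13.25 = 88.25 → 88
After the tone: rgb(53, 56, 88) = #353858.
Per channel, c → c + 0.8(128 − c):
  R: 53 + 0.8×(128−53) = 53 + 60 = 113 → 113
  G: 56 + 0.8×(128−56) = 56 + 57.6 = 113.6 → 114
  B: 88 + 0.8×(128−88) = 88 + 32 = 120 → 120
rgb(113, 114, 120) = #717278.

#717278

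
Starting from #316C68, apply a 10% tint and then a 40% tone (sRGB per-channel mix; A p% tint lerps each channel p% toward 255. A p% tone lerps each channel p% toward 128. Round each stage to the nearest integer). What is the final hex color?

#316C68 is rgb(49, 108, 104).
Lerp each channel 10% toward 255:
  R: 49 + 20.6 = 69.6 → 70
  G: 108 + 0.1×(255−108) = 108 + 14.7 = 122.7 → 123
  B: 104 + 0.1×(255−104) = 104 + 15.1 = 119.1 → 119
After the tint: rgb(70, 123, 119) = #467B77.
Per channel, c → c + 0.4(128 − c):
  R: 70 + 23.2 = 93.2 → 93
  G: 123 + 2 = 125 → 125
  B: 119 + 3.6 = 122.6 → 123
rgb(93, 125, 123) = #5D7D7B.

#5D7D7B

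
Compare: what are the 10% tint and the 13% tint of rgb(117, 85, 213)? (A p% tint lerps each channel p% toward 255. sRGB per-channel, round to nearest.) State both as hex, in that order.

10% tint:
  R: 117 + 13.8 = 130.8 → 131
  G: 85 + 0.1×(255−85) = 85 + 17 = 102 → 102
  B: 213 + 0.1×(255−213) = 213 + 4.2 = 217.2 → 217
  → #8366D9
13% tint:
  R: 117 + 0.13×(255−117) = 117 + 17.94 = 134.94 → 135
  G: 85 + 0.13×(255−85) = 85 + 22.1 = 107.1 → 107
  B: 213 + 5.46 = 218.46 → 218
  → #876BDA

#8366D9, #876BDA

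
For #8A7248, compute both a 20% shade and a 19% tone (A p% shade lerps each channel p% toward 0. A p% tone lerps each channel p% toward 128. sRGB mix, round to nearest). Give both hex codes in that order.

#6E5B3A, #887553

#8A7248 is rgb(138, 114, 72).
20% shade:
  R: 138 + 0.2×(0−138) = 138 − 27.6 = 110.4 → 110
  G: 114 − 22.8 = 91.2 → 91
  B: 72 + 0.2×(0−72) = 72 − 14.4 = 57.6 → 58
  → #6E5B3A
19% tone:
  R: 138 − 1.9 = 136.1 → 136
  G: 114 + 0.19×(128−114) = 114 + 2.66 = 116.66 → 117
  B: 72 + 0.19×(128−72) = 72 + 10.64 = 82.64 → 83
  → #887553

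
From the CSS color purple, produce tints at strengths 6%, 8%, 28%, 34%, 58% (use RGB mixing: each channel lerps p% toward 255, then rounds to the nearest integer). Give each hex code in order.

#880F88, #8A148A, #A447A4, #AB57AB, #CA94CA

CSS purple is rgb(128, 0, 128).
6%: (128 + 7.62 = 135.62→136, 0 + 15.3 = 15.3→15, 128 + 7.62 = 135.62→136) → #880F88
8%: (128 + 10.16 = 138.16→138, 0 + 20.4 = 20.4→20, 128 + 10.16 = 138.16→138) → #8A148A
28%: (128 + 35.56 = 163.56→164, 0 + 71.4 = 71.4→71, 128 + 35.56 = 163.56→164) → #A447A4
34%: (128 + 43.18 = 171.18→171, 0 + 86.7 = 86.7→87, 128 + 43.18 = 171.18→171) → #AB57AB
58%: (128 + 73.66 = 201.66→202, 0 + 147.9 = 147.9→148, 128 + 73.66 = 201.66→202) → #CA94CA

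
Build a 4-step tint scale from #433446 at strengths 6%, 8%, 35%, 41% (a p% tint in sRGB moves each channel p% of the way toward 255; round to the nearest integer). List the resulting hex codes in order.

#4e4051, #524455, #857b87, #908792

#433446 is rgb(67, 52, 70).
6%: (67 + 11.28 = 78.28→78, 52 + 12.18 = 64.18→64, 70 + 11.1 = 81.1→81) → #4e4051
8%: (67 + 15.04 = 82.04→82, 52 + 16.24 = 68.24→68, 70 + 14.8 = 84.8→85) → #524455
35%: (67 + 65.8 = 132.8→133, 52 + 71.05 = 123.05→123, 70 + 64.75 = 134.75→135) → #857b87
41%: (67 + 77.08 = 144.08→144, 52 + 83.23 = 135.23→135, 70 + 75.85 = 145.85→146) → #908792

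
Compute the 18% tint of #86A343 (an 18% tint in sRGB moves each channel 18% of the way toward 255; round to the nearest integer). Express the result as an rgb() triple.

#86A343 is rgb(134, 163, 67).
An 18% tint moves each channel 18% toward 255:
  R: 134 + 21.78 = 155.78 → 156
  G: 163 + 0.18×(255−163) = 163 + 16.56 = 179.56 → 180
  B: 67 + 0.18×(255−67) = 67 + 33.84 = 100.84 → 101

rgb(156, 180, 101)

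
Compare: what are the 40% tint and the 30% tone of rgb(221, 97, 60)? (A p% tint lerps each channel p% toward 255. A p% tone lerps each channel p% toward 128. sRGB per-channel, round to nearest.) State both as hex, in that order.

#EBA08A, #C16A50

40% tint:
  R: 221 + 0.4×(255−221) = 221 + 13.6 = 234.6 → 235
  G: 97 + 63.2 = 160.2 → 160
  B: 60 + 78 = 138 → 138
  → #EBA08A
30% tone:
  R: 221 + 0.3×(128−221) = 221 − 27.9 = 193.1 → 193
  G: 97 + 0.3×(128−97) = 97 + 9.3 = 106.3 → 106
  B: 60 + 20.4 = 80.4 → 80
  → #C16A50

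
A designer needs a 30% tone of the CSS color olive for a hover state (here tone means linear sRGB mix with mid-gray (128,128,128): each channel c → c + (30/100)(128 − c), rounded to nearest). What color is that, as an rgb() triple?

CSS olive is rgb(128, 128, 0).
Lerp each channel 30% toward 128:
  R: 128 + 0 = 128 → 128
  G: 128 + 0.3×(128−128) = 128 + 0 = 128 → 128
  B: 0 + 38.4 = 38.4 → 38

rgb(128, 128, 38)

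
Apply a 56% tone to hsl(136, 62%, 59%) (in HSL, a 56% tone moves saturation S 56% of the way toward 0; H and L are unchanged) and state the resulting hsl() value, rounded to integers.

hsl(136, 27%, 59%)

S moves 56% from 62 toward 0: 62 − 34.72 = 27.28 → 27.
H and L are unchanged.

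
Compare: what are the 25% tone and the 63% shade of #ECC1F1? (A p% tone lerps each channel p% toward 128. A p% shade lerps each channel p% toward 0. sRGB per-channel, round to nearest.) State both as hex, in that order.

#D1B1D5, #574759

#ECC1F1 is rgb(236, 193, 241).
25% tone:
  R: 236 − 27 = 209 → 209
  G: 193 − 16.25 = 176.75 → 177
  B: 241 − 28.25 = 212.75 → 213
  → #D1B1D5
63% shade:
  R: 236 − 148.68 = 87.32 → 87
  G: 193 + 0.63×(0−193) = 193 − 121.59 = 71.41 → 71
  B: 241 + 0.63×(0−241) = 241 − 151.83 = 89.17 → 89
  → #574759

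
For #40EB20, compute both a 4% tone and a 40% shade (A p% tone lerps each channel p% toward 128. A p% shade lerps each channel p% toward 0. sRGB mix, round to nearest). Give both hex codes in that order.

#40EB20 is rgb(64, 235, 32).
4% tone:
  R: 64 + 2.56 = 66.56 → 67
  G: 235 + 0.04×(128−235) = 235 − 4.28 = 230.72 → 231
  B: 32 + 0.04×(128−32) = 32 + 3.84 = 35.84 → 36
  → #43E724
40% shade:
  R: 64 + 0.4×(0−64) = 64 − 25.6 = 38.4 → 38
  G: 235 − 94 = 141 → 141
  B: 32 − 12.8 = 19.2 → 19
  → #268D13

#43E724, #268D13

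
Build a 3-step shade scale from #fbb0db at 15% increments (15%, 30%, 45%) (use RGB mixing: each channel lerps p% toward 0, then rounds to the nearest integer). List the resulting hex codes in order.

#fbb0db is rgb(251, 176, 219).
15%: (251 − 37.65 = 213.35→213, 176 − 26.4 = 149.6→150, 219 − 32.85 = 186.15→186) → #d596ba
30%: (251 − 75.3 = 175.7→176, 176 − 52.8 = 123.2→123, 219 − 65.7 = 153.3→153) → #b07b99
45%: (251 − 112.95 = 138.05→138, 176 − 79.2 = 96.8→97, 219 − 98.55 = 120.45→120) → #8a6178

#d596ba, #b07b99, #8a6178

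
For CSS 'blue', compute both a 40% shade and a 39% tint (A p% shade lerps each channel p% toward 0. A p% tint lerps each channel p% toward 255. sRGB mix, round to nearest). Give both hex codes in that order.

#000099, #6363FF

CSS blue is rgb(0, 0, 255).
40% shade:
  R: 0 + 0.4×(0−0) = 0 + 0 = 0 → 0
  G: 0 + 0.4×(0−0) = 0 + 0 = 0 → 0
  B: 255 + 0.4×(0−255) = 255 − 102 = 153 → 153
  → #000099
39% tint:
  R: 0 + 0.39×(255−0) = 0 + 99.45 = 99.45 → 99
  G: 0 + 99.45 = 99.45 → 99
  B: 255 + 0 = 255 → 255
  → #6363FF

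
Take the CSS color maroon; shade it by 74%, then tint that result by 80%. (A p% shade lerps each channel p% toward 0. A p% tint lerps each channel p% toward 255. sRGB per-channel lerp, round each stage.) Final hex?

CSS maroon is rgb(128, 0, 0).
Per channel, c → c + 0.74(0 − c):
  R: 128 + 0.74×(0−128) = 128 − 94.72 = 33.28 → 33
  G: 0 + 0.74×(0−0) = 0 + 0 = 0 → 0
  B: 0 + 0 = 0 → 0
After the shade: rgb(33, 0, 0) = #210000.
Per channel, c → c + 0.8(255 − c):
  R: 33 + 0.8×(255−33) = 33 + 177.6 = 210.6 → 211
  G: 0 + 204 = 204 → 204
  B: 0 + 0.8×(255−0) = 0 + 204 = 204 → 204
rgb(211, 204, 204) = #D3CCCC.

#D3CCCC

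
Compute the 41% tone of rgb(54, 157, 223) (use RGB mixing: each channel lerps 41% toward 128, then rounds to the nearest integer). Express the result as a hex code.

#5491B8

Lerp each channel 41% toward 128:
  R: 54 + 0.41×(128−54) = 54 + 30.34 = 84.34 → 84
  G: 157 + 0.41×(128−157) = 157 − 11.89 = 145.11 → 145
  B: 223 + 0.41×(128−223) = 223 − 38.95 = 184.05 → 184
rgb(84, 145, 184) = #5491B8.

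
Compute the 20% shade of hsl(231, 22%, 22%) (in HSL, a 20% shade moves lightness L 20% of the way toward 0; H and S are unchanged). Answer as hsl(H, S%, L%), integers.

hsl(231, 22%, 18%)

L moves 20% from 22 toward 0: 22 − 4.4 = 17.6 → 18.
H and S are unchanged.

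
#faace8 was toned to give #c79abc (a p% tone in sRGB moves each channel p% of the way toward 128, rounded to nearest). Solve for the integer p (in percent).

#faace8 is rgb(250, 172, 232); #c79abc is rgb(199, 154, 188).
On the R channel (widest range): 199 ≈ 250 + (p/100)(128 − 250), so p ≈ 100×(199 − 250)/(128 − 250) = -5100/-122 = 41.80.
p = 42 reproduces all three channels after rounding.

42%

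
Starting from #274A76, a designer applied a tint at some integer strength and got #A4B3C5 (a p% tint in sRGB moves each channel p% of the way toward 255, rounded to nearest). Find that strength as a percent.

58%

#274A76 is rgb(39, 74, 118); #A4B3C5 is rgb(164, 179, 197).
On the R channel (widest range): 164 ≈ 39 + (p/100)(255 − 39), so p ≈ 100×(164 − 39)/(255 − 39) = 12500/216 = 57.87.
p = 58 reproduces all three channels after rounding.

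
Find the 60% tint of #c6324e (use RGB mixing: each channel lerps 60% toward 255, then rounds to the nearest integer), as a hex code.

#e8adb8

#c6324e is rgb(198, 50, 78).
Lerp each channel 60% toward 255:
  R: 198 + 0.6×(255−198) = 198 + 34.2 = 232.2 → 232
  G: 50 + 123 = 173 → 173
  B: 78 + 0.6×(255−78) = 78 + 106.2 = 184.2 → 184
rgb(232, 173, 184) = #e8adb8.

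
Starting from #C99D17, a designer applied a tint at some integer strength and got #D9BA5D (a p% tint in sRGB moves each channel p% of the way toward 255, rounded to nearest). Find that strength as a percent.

#C99D17 is rgb(201, 157, 23); #D9BA5D is rgb(217, 186, 93).
On the B channel (widest range): 93 ≈ 23 + (p/100)(255 − 23), so p ≈ 100×(93 − 23)/(255 − 23) = 7000/232 = 30.17.
p = 30 reproduces all three channels after rounding.

30%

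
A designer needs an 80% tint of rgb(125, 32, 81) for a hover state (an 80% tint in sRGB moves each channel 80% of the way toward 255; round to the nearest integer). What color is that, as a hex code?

Lerp each channel 80% toward 255:
  R: 125 + 104 = 229 → 229
  G: 32 + 178.4 = 210.4 → 210
  B: 81 + 0.8×(255−81) = 81 + 139.2 = 220.2 → 220
rgb(229, 210, 220) = #E5D2DC.

#E5D2DC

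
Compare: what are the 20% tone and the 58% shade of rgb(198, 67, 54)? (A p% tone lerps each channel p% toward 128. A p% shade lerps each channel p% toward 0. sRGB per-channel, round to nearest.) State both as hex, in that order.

20% tone:
  R: 198 + 0.2×(128−198) = 198 − 14 = 184 → 184
  G: 67 + 12.2 = 79.2 → 79
  B: 54 + 0.2×(128−54) = 54 + 14.8 = 68.8 → 69
  → #b84f45
58% shade:
  R: 198 + 0.58×(0−198) = 198 − 114.84 = 83.16 → 83
  G: 67 − 38.86 = 28.14 → 28
  B: 54 + 0.58×(0−54) = 54 − 31.32 = 22.68 → 23
  → #531c17

#b84f45, #531c17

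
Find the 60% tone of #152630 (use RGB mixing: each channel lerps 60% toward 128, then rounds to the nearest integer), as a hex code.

#555C60

#152630 is rgb(21, 38, 48).
Per channel, c → c + 0.6(128 − c):
  R: 21 + 0.6×(128−21) = 21 + 64.2 = 85.2 → 85
  G: 38 + 54 = 92 → 92
  B: 48 + 48 = 96 → 96
rgb(85, 92, 96) = #555C60.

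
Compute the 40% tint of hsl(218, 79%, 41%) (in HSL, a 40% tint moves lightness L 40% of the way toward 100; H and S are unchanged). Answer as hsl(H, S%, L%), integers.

hsl(218, 79%, 65%)

L moves 40% from 41 toward 100: 41 + 23.6 = 64.6 → 65.
H and S are unchanged.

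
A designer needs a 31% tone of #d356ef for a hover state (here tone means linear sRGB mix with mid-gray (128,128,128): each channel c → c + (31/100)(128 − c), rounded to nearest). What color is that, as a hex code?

#b963cd

#d356ef is rgb(211, 86, 239).
Lerp each channel 31% toward 128:
  R: 211 + 0.31×(128−211) = 211 − 25.73 = 185.27 → 185
  G: 86 + 0.31×(128−86) = 86 + 13.02 = 99.02 → 99
  B: 239 − 34.41 = 204.59 → 205
rgb(185, 99, 205) = #b963cd.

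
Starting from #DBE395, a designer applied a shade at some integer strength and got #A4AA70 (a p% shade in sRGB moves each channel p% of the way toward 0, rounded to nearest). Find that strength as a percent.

#DBE395 is rgb(219, 227, 149); #A4AA70 is rgb(164, 170, 112).
On the G channel (widest range): 170 ≈ 227 + (p/100)(0 − 227), so p ≈ 100×(170 − 227)/(0 − 227) = -5700/-227 = 25.11.
p = 25 reproduces all three channels after rounding.

25%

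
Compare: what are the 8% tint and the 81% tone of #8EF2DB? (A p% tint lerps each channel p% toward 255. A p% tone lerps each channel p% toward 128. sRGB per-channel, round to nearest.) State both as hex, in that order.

#97F3DE, #839691

#8EF2DB is rgb(142, 242, 219).
8% tint:
  R: 142 + 0.08×(255−142) = 142 + 9.04 = 151.04 → 151
  G: 242 + 1.04 = 243.04 → 243
  B: 219 + 0.08×(255−219) = 219 + 2.88 = 221.88 → 222
  → #97F3DE
81% tone:
  R: 142 + 0.81×(128−142) = 142 − 11.34 = 130.66 → 131
  G: 242 − 92.34 = 149.66 → 150
  B: 219 + 0.81×(128−219) = 219 − 73.71 = 145.29 → 145
  → #839691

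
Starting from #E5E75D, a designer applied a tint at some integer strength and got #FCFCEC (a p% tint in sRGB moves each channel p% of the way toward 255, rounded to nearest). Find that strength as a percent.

88%

#E5E75D is rgb(229, 231, 93); #FCFCEC is rgb(252, 252, 236).
On the B channel (widest range): 236 ≈ 93 + (p/100)(255 − 93), so p ≈ 100×(236 − 93)/(255 − 93) = 14300/162 = 88.27.
p = 88 reproduces all three channels after rounding.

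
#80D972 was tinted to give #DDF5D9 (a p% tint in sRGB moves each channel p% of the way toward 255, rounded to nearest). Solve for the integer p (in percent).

73%

#80D972 is rgb(128, 217, 114); #DDF5D9 is rgb(221, 245, 217).
On the B channel (widest range): 217 ≈ 114 + (p/100)(255 − 114), so p ≈ 100×(217 − 114)/(255 − 114) = 10300/141 = 73.05.
p = 73 reproduces all three channels after rounding.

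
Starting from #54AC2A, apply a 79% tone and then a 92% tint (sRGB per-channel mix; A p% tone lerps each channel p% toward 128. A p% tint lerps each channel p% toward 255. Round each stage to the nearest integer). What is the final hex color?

#F4F6F3

#54AC2A is rgb(84, 172, 42).
Per channel, c → c + 0.79(128 − c):
  R: 84 + 0.79×(128−84) = 84 + 34.76 = 118.76 → 119
  G: 172 − 34.76 = 137.24 → 137
  B: 42 + 0.79×(128−42) = 42 + 67.94 = 109.94 → 110
After the tone: rgb(119, 137, 110) = #77896E.
Lerp each channel 92% toward 255:
  R: 119 + 125.12 = 244.12 → 244
  G: 137 + 108.56 = 245.56 → 246
  B: 110 + 133.4 = 243.4 → 243
rgb(244, 246, 243) = #F4F6F3.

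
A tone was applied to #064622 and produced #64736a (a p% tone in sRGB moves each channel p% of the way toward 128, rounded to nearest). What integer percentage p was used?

77%

#064622 is rgb(6, 70, 34); #64736a is rgb(100, 115, 106).
On the R channel (widest range): 100 ≈ 6 + (p/100)(128 − 6), so p ≈ 100×(100 − 6)/(128 − 6) = 9400/122 = 77.05.
p = 77 reproduces all three channels after rounding.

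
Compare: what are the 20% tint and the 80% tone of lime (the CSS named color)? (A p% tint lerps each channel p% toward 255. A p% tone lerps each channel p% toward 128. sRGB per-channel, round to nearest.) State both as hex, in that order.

CSS lime is rgb(0, 255, 0).
20% tint:
  R: 0 + 0.2×(255−0) = 0 + 51 = 51 → 51
  G: 255 + 0.2×(255−255) = 255 + 0 = 255 → 255
  B: 0 + 0.2×(255−0) = 0 + 51 = 51 → 51
  → #33FF33
80% tone:
  R: 0 + 0.8×(128−0) = 0 + 102.4 = 102.4 → 102
  G: 255 + 0.8×(128−255) = 255 − 101.6 = 153.4 → 153
  B: 0 + 102.4 = 102.4 → 102
  → #669966

#33FF33, #669966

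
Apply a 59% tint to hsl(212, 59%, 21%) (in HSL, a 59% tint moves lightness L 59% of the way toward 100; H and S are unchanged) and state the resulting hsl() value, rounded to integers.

L moves 59% from 21 toward 100: 21 + 46.61 = 67.61 → 68.
H and S are unchanged.

hsl(212, 59%, 68%)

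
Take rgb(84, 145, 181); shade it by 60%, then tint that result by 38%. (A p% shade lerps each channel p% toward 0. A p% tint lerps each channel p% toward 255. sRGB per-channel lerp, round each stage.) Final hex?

A 60% shade moves each channel 60% toward 0:
  R: 84 + 0.6×(0−84) = 84 − 50.4 = 33.6 → 34
  G: 145 + 0.6×(0−145) = 145 − 87 = 58 → 58
  B: 181 − 108.6 = 72.4 → 72
After the shade: rgb(34, 58, 72) = #223A48.
Per channel, c → c + 0.38(255 − c):
  R: 34 + 0.38×(255−34) = 34 + 83.98 = 117.98 → 118
  G: 58 + 74.86 = 132.86 → 133
  B: 72 + 0.38×(255−72) = 72 + 69.54 = 141.54 → 142
rgb(118, 133, 142) = #76858E.

#76858E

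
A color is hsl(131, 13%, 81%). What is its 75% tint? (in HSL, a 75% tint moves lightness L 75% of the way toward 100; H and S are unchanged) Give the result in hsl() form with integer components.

L moves 75% from 81 toward 100: 81 + 14.25 = 95.25 → 95.
H and S are unchanged.

hsl(131, 13%, 95%)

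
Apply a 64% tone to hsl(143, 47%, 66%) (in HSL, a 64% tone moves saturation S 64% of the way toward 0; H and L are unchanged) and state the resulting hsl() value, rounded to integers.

hsl(143, 17%, 66%)

S moves 64% from 47 toward 0: 47 − 30.08 = 16.92 → 17.
H and L are unchanged.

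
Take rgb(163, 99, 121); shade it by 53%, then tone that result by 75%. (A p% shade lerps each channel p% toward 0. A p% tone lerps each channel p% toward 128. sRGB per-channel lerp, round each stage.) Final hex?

#736c6e

Per channel, c → c + 0.53(0 − c):
  R: 163 + 0.53×(0−163) = 163 − 86.39 = 76.61 → 77
  G: 99 + 0.53×(0−99) = 99 − 52.47 = 46.53 → 47
  B: 121 + 0.53×(0−121) = 121 − 64.13 = 56.87 → 57
After the shade: rgb(77, 47, 57) = #4d2f39.
Lerp each channel 75% toward 128:
  R: 77 + 38.25 = 115.25 → 115
  G: 47 + 0.75×(128−47) = 47 + 60.75 = 107.75 → 108
  B: 57 + 53.25 = 110.25 → 110
rgb(115, 108, 110) = #736c6e.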